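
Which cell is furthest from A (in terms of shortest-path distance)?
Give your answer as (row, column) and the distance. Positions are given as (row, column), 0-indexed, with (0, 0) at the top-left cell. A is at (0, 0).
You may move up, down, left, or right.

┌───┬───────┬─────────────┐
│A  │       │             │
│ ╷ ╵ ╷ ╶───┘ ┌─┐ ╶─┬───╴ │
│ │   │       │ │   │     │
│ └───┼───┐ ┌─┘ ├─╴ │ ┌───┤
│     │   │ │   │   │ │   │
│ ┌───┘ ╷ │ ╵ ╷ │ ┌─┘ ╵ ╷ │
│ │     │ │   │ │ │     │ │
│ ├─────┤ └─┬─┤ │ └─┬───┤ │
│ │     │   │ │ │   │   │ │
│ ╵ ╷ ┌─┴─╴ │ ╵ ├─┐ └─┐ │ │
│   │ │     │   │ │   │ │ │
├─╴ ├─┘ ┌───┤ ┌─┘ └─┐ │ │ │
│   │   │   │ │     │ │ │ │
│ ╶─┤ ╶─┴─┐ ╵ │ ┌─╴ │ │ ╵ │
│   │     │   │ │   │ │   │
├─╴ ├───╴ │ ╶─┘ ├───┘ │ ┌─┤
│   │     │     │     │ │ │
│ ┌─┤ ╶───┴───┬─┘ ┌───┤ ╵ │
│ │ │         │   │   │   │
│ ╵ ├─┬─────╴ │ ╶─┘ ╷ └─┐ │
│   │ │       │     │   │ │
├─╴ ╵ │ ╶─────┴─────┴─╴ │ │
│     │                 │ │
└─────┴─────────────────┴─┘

Computing BFS distances from A to all cells:
Furthest cell: (3, 1)
Distance: 72 steps

Path from A to the furthest cell:

┌───┬───────┬─────────────┐
│A ↓│↱ ↓    │↱ → ↓        │
│ ╷ ╵ ╷ ╶───┘ ┌─┐ ╶─┬───╴ │
│ │↳ ↑│↳ → → ↑│ │↳ ↓│     │
│ └───┼───┐ ┌─┘ ├─╴ │ ┌───┤
│     │↓ ↰│ │   │↓ ↲│ │   │
│ ┌───┘ ╷ │ ╵ ╷ │ ┌─┘ ╵ ╷ │
│ │B ← ↲│↑│   │ │↓│     │ │
│ ├─────┤ └─┬─┤ │ └─┬───┤ │
│ │     │↑ ↰│ │ │↳ ↓│   │ │
│ ╵ ╷ ┌─┴─╴ │ ╵ ├─┐ └─┐ │ │
│   │ │↱ → ↑│   │ │↳ ↓│ │ │
├─╴ ├─┘ ┌───┤ ┌─┘ └─┐ │ │ │
│   │↱ ↑│   │ │     │↓│ │ │
│ ╶─┤ ╶─┴─┐ ╵ │ ┌─╴ │ │ ╵ │
│   │↑ ← ↰│   │ │   │↓│   │
├─╴ ├───╴ │ ╶─┘ ├───┘ │ ┌─┤
│   │↱ → ↑│     │↓ ← ↲│ │ │
│ ┌─┤ ╶───┴───┬─┘ ┌───┤ ╵ │
│ │ │↑ ← ← ← ↰│↓ ↲│↱ ↓│   │
│ ╵ ├─┬─────╴ │ ╶─┘ ╷ └─┐ │
│   │ │↱ → → ↑│↳ → ↑│↳ ↓│ │
├─╴ ╵ │ ╶─────┴─────┴─╴ │ │
│     │↑ ← ← ← ← ← ← ← ↲│ │
└─────┴─────────────────┴─┘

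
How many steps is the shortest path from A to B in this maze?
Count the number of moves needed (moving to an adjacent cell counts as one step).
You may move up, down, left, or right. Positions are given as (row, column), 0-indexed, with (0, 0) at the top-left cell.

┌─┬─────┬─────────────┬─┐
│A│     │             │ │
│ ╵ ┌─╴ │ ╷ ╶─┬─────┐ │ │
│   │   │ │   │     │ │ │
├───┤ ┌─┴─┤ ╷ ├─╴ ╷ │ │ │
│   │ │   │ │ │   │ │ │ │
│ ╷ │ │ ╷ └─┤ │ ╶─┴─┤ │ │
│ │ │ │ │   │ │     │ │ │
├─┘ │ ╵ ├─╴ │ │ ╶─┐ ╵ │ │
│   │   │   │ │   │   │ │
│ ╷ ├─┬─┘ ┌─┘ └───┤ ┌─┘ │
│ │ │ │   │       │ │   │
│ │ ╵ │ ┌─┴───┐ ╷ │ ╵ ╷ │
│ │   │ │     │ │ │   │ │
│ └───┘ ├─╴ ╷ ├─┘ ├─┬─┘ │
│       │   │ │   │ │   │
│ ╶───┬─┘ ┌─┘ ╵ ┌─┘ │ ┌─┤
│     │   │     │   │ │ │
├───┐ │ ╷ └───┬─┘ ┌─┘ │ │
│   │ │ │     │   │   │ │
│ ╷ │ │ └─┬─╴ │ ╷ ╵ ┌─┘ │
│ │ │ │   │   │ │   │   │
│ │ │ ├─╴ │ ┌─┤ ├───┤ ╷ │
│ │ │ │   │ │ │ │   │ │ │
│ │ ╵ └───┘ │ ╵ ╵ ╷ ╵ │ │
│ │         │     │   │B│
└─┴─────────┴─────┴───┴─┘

Using BFS to find shortest path:
Start: (0, 0), End: (12, 11)
Path found:
(0,0) → (1,0) → (1,1) → (0,1) → (0,2) → (0,3) → (1,3) → (1,2) → (2,2) → (3,2) → (4,2) → (4,3) → (3,3) → (2,3) → (2,4) → (3,4) → (3,5) → (4,5) → (4,4) → (5,4) → (5,3) → (6,3) → (7,3) → (7,2) → (7,1) → (7,0) → (8,0) → (8,1) → (8,2) → (9,2) → (10,2) → (11,2) → (12,2) → (12,3) → (12,4) → (12,5) → (11,5) → (10,5) → (10,6) → (9,6) → (9,5) → (9,4) → (8,4) → (7,4) → (7,5) → (6,5) → (6,6) → (7,6) → (8,6) → (8,7) → (7,7) → (7,8) → (6,8) → (5,8) → (5,7) → (5,6) → (4,6) → (3,6) → (2,6) → (1,6) → (1,5) → (0,5) → (0,6) → (0,7) → (0,8) → (0,9) → (0,10) → (1,10) → (2,10) → (3,10) → (4,10) → (4,9) → (5,9) → (6,9) → (6,10) → (5,10) → (5,11) → (6,11) → (7,11) → (7,10) → (8,10) → (9,10) → (9,9) → (10,9) → (10,8) → (9,8) → (9,7) → (10,7) → (11,7) → (12,7) → (12,8) → (11,8) → (11,9) → (12,9) → (12,10) → (11,10) → (10,10) → (10,11) → (11,11) → (12,11)
Number of steps: 99

Solution:

┌─┬─────┬─────────────┬─┐
│A│↱ → ↓│  ↱ → → → → ↓│ │
│ ╵ ┌─╴ │ ╷ ╶─┬─────┐ │ │
│↳ ↑│↓ ↲│ │↑ ↰│     │↓│ │
├───┤ ┌─┴─┤ ╷ ├─╴ ╷ │ │ │
│   │↓│↱ ↓│ │↑│   │ │↓│ │
│ ╷ │ │ ╷ └─┤ │ ╶─┴─┤ │ │
│ │ │↓│↑│↳ ↓│↑│     │↓│ │
├─┘ │ ╵ ├─╴ │ │ ╶─┐ ╵ │ │
│   │↳ ↑│↓ ↲│↑│   │↓ ↲│ │
│ ╷ ├─┬─┘ ┌─┘ └───┤ ┌─┘ │
│ │ │ │↓ ↲│  ↑ ← ↰│↓│↱ ↓│
│ │ ╵ │ ┌─┴───┐ ╷ │ ╵ ╷ │
│ │   │↓│  ↱ ↓│ │↑│↳ ↑│↓│
│ └───┘ ├─╴ ╷ ├─┘ ├─┬─┘ │
│↓ ← ← ↲│↱ ↑│↓│↱ ↑│ │↓ ↲│
│ ╶───┬─┘ ┌─┘ ╵ ┌─┘ │ ┌─┤
│↳ → ↓│  ↑│  ↳ ↑│   │↓│ │
├───┐ │ ╷ └───┬─┘ ┌─┘ │ │
│   │↓│ │↑ ← ↰│↓ ↰│↓ ↲│ │
│ ╷ │ │ └─┬─╴ │ ╷ ╵ ┌─┘ │
│ │ │↓│   │↱ ↑│↓│↑ ↲│↱ ↓│
│ │ │ ├─╴ │ ┌─┤ ├───┤ ╷ │
│ │ │↓│   │↑│ │↓│↱ ↓│↑│↓│
│ │ ╵ └───┘ │ ╵ ╵ ╷ ╵ │ │
│ │  ↳ → → ↑│  ↳ ↑│↳ ↑│B│
└─┴─────────┴─────┴───┴─┘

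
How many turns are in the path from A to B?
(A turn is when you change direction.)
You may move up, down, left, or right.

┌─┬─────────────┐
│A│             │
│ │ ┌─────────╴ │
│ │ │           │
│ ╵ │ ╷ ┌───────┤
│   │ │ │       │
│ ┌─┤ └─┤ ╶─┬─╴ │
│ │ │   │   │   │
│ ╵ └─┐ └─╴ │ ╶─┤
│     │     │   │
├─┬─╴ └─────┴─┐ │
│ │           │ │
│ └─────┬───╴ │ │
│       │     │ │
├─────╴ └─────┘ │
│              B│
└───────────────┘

Directions: down, down, right, up, up, right, right, right, right, right, right, down, left, left, left, left, left, down, down, right, down, right, right, up, left, up, right, right, right, down, left, down, right, down, down, down
Number of turns: 18

Solution:

┌─┬─────────────┐
│A│↱ → → → → → ↓│
│ │ ┌─────────╴ │
│↓│↑│↓ ← ← ← ← ↲│
│ ╵ │ ╷ ┌───────┤
│↳ ↑│↓│ │↱ → → ↓│
│ ┌─┤ └─┤ ╶─┬─╴ │
│ │ │↳ ↓│↑ ↰│↓ ↲│
│ ╵ └─┐ └─╴ │ ╶─┤
│     │↳ → ↑│↳ ↓│
├─┬─╴ └─────┴─┐ │
│ │           │↓│
│ └─────┬───╴ │ │
│       │     │↓│
├─────╴ └─────┘ │
│              B│
└───────────────┘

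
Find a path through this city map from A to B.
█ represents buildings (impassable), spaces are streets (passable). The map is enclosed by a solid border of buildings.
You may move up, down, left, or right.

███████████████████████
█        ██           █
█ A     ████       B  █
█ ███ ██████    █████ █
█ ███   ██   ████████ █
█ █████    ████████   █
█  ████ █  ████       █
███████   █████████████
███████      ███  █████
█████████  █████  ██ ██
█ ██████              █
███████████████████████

Finding the shortest path from A to B:
Movement: cardinal only
Path length: 23 steps
Directions: right → right → right → down → down → right → right → down → right → right → right → up → right → right → up → up → right → right → right → right → right → right → right

Solution:

███████████████████████
█        ██           █
█ A→→↓  ████↱→→→→→→B  █
█ ███↓██████↑   █████ █
█ ███↳→↓██↱→↑████████ █
█ █████↳→→↑████████   █
█  ████ █  ████       █
███████   █████████████
███████      ███  █████
█████████  █████  ██ ██
█ ██████              █
███████████████████████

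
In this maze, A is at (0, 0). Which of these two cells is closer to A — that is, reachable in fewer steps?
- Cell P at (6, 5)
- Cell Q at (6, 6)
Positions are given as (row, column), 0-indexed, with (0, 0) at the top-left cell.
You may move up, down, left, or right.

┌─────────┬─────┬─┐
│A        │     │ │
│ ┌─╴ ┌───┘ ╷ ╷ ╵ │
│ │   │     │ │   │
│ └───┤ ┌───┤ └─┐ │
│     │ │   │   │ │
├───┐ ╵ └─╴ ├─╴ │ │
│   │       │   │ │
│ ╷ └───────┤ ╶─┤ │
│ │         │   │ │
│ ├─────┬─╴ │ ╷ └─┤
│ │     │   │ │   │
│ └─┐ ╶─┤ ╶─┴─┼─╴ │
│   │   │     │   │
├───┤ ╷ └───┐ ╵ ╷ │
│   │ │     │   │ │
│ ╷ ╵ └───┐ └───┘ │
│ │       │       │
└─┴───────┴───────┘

Shortest path A → P at (6, 5): 27 steps
Shortest path A → Q at (6, 6): 26 steps

Q is closer (26 steps vs 27 steps).

Path to P:

┌─────────┬─────┬─┐
│A        │↱ ↓  │ │
│ ┌─╴ ┌───┘ ╷ ╷ ╵ │
│↓│   │↱ → ↑│↓│   │
│ └───┤ ┌───┤ └─┐ │
│↳ → ↓│↑│   │↳ ↓│ │
├───┐ ╵ └─╴ ├─╴ │ │
│   │↳ ↑    │↓ ↲│ │
│ ╷ └───────┤ ╶─┤ │
│ │         │↳ ↓│ │
│ ├─────┬─╴ │ ╷ └─┤
│ │     │   │ │↳ ↓│
│ └─┐ ╶─┤ ╶─┴─┼─╴ │
│   │   │  P ↰│↓ ↲│
├───┤ ╷ └───┐ ╵ ╷ │
│   │ │     │↑ ↲│ │
│ ╷ ╵ └───┐ └───┘ │
│ │       │       │
└─┴───────┴───────┘

Path to Q:

┌─────────┬─────┬─┐
│A        │↱ ↓  │ │
│ ┌─╴ ┌───┘ ╷ ╷ ╵ │
│↓│   │↱ → ↑│↓│   │
│ └───┤ ┌───┤ └─┐ │
│↳ → ↓│↑│   │↳ ↓│ │
├───┐ ╵ └─╴ ├─╴ │ │
│   │↳ ↑    │↓ ↲│ │
│ ╷ └───────┤ ╶─┤ │
│ │         │↳ ↓│ │
│ ├─────┬─╴ │ ╷ └─┤
│ │     │   │ │↳ ↓│
│ └─┐ ╶─┤ ╶─┴─┼─╴ │
│   │   │    Q│↓ ↲│
├───┤ ╷ └───┐ ╵ ╷ │
│   │ │     │↑ ↲│ │
│ ╷ ╵ └───┐ └───┘ │
│ │       │       │
└─┴───────┴───────┘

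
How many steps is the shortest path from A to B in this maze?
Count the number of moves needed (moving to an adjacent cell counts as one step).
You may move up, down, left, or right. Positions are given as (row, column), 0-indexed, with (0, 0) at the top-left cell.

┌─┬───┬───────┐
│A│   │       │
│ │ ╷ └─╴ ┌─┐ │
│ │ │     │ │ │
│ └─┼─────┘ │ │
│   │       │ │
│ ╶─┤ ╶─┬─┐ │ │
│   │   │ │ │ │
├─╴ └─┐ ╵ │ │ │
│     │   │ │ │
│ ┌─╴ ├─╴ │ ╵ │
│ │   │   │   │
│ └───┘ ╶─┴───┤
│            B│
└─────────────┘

Using BFS to find shortest path:
Start: (0, 0), End: (6, 6)
Path found:
(0,0) → (1,0) → (2,0) → (3,0) → (3,1) → (4,1) → (4,0) → (5,0) → (6,0) → (6,1) → (6,2) → (6,3) → (6,4) → (6,5) → (6,6)
Number of steps: 14

Solution:

┌─┬───┬───────┐
│A│   │       │
│ │ ╷ └─╴ ┌─┐ │
│↓│ │     │ │ │
│ └─┼─────┘ │ │
│↓  │       │ │
│ ╶─┤ ╶─┬─┐ │ │
│↳ ↓│   │ │ │ │
├─╴ └─┐ ╵ │ │ │
│↓ ↲  │   │ │ │
│ ┌─╴ ├─╴ │ ╵ │
│↓│   │   │   │
│ └───┘ ╶─┴───┤
│↳ → → → → → B│
└─────────────┘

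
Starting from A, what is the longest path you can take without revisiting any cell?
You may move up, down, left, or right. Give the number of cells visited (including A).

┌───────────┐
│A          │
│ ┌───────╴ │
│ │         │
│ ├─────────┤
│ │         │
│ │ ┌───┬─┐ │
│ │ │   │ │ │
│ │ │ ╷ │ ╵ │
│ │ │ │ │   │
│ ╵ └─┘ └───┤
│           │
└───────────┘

Finding longest simple path using DFS:
Start: (0, 0)
Longest path visits 18 cells
Path: A → down → down → down → down → down → right → up → up → up → right → right → right → right → down → down → left → up

Solution:

┌───────────┐
│A          │
│ ┌───────╴ │
│↓│         │
│ ├─────────┤
│↓│↱ → → → ↓│
│ │ ┌───┬─┐ │
│↓│↑│   │B│↓│
│ │ │ ╷ │ ╵ │
│↓│↑│ │ │↑ ↲│
│ ╵ └─┘ └───┤
│↳ ↑        │
└───────────┘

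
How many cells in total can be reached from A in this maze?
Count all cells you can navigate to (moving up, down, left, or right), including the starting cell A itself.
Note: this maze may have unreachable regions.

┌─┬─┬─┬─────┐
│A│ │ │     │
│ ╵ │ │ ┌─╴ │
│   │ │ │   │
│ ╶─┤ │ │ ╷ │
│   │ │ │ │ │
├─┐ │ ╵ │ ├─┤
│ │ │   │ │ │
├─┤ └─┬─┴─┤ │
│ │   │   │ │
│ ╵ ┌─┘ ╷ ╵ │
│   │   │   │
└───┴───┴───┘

Using BFS/flood-fill to find all reachable cells from A:
Maze size: 6 × 6 = 36 total cells
24 cell(s) are walled off and cannot be reached from A.
Reachable cells: 12

Reachable region (· marks reachable cells):

┌─┬─┬─┬─────┐
│A│·│ │     │
│ ╵ │ │ ┌─╴ │
│· ·│ │ │   │
│ ╶─┤ │ │ ╷ │
│· ·│ │ │ │ │
├─┐ │ ╵ │ ├─┤
│ │·│   │ │ │
├─┤ └─┬─┴─┤ │
│·│· ·│   │ │
│ ╵ ┌─┘ ╷ ╵ │
│· ·│   │   │
└───┴───┴───┘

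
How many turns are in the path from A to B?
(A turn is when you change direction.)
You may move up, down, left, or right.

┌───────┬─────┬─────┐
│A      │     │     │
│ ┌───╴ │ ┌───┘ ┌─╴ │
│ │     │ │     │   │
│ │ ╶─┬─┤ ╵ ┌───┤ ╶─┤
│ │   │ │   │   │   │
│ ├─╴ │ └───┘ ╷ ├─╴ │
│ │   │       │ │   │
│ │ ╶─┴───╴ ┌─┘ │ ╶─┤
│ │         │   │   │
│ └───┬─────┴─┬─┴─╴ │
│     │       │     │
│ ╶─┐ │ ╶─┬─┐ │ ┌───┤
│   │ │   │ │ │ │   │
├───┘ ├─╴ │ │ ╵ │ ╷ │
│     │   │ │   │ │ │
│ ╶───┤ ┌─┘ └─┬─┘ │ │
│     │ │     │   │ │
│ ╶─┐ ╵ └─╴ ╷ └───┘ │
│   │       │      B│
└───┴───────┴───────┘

Directions: down, down, down, down, down, right, right, down, down, left, left, down, right, right, down, right, right, right, up, right, down, right, right, right
Number of turns: 11

Solution:

┌───────┬─────┬─────┐
│A      │     │     │
│ ┌───╴ │ ┌───┘ ┌─╴ │
│↓│     │ │     │   │
│ │ ╶─┬─┤ ╵ ┌───┤ ╶─┤
│↓│   │ │   │   │   │
│ ├─╴ │ └───┘ ╷ ├─╴ │
│↓│   │       │ │   │
│ │ ╶─┴───╴ ┌─┘ │ ╶─┤
│↓│         │   │   │
│ └───┬─────┴─┬─┴─╴ │
│↳ → ↓│       │     │
│ ╶─┐ │ ╶─┬─┐ │ ┌───┤
│   │↓│   │ │ │ │   │
├───┘ ├─╴ │ │ ╵ │ ╷ │
│↓ ← ↲│   │ │   │ │ │
│ ╶───┤ ┌─┘ └─┬─┘ │ │
│↳ → ↓│ │  ↱ ↓│   │ │
│ ╶─┐ ╵ └─╴ ╷ └───┘ │
│   │↳ → → ↑│↳ → → B│
└───┴───────┴───────┘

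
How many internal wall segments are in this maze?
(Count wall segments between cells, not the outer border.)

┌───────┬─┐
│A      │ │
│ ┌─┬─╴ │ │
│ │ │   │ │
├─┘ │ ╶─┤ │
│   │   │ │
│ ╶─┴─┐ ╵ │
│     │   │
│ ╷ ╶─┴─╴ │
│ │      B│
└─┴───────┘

Counting internal wall segments:
Total internal walls: 16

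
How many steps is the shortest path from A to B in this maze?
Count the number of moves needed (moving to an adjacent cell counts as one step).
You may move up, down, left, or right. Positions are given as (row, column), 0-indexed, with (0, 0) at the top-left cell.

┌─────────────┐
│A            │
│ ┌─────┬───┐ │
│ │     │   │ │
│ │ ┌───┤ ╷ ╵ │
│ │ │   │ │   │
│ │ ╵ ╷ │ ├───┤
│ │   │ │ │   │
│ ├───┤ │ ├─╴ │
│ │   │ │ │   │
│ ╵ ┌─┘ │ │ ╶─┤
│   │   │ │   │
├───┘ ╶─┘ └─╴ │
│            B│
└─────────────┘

Using BFS to find shortest path:
Start: (0, 0), End: (6, 6)
Path found:
(0,0) → (0,1) → (0,2) → (0,3) → (0,4) → (0,5) → (0,6) → (1,6) → (2,6) → (2,5) → (1,5) → (1,4) → (2,4) → (3,4) → (4,4) → (5,4) → (6,4) → (6,5) → (6,6)
Number of steps: 18

Solution:

┌─────────────┐
│A → → → → → ↓│
│ ┌─────┬───┐ │
│ │     │↓ ↰│↓│
│ │ ┌───┤ ╷ ╵ │
│ │ │   │↓│↑ ↲│
│ │ ╵ ╷ │ ├───┤
│ │   │ │↓│   │
│ ├───┤ │ ├─╴ │
│ │   │ │↓│   │
│ ╵ ┌─┘ │ │ ╶─┤
│   │   │↓│   │
├───┘ ╶─┘ └─╴ │
│        ↳ → B│
└─────────────┘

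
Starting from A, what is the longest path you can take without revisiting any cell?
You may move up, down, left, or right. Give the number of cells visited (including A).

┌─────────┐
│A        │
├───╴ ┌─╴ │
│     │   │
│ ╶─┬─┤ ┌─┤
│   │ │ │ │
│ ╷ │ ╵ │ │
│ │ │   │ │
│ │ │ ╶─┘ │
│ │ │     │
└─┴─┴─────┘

Finding longest simple path using DFS:
Start: (0, 0)
Longest path visits 15 cells
Path: A → right → right → right → right → down → left → down → down → left → down → right → right → up → up

Solution:

┌─────────┐
│A → → → ↓│
├───╴ ┌─╴ │
│     │↓ ↲│
│ ╶─┬─┤ ┌─┤
│   │ │↓│B│
│ ╷ │ ╵ │ │
│ │ │↓ ↲│↑│
│ │ │ ╶─┘ │
│ │ │↳ → ↑│
└─┴─┴─────┘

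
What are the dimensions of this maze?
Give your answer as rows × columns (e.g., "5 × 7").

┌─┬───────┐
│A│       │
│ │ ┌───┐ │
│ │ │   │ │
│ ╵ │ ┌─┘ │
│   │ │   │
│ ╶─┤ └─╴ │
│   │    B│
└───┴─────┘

Counting the maze dimensions:
Rows (vertical): 4
Columns (horizontal): 5
Dimensions: 4 × 5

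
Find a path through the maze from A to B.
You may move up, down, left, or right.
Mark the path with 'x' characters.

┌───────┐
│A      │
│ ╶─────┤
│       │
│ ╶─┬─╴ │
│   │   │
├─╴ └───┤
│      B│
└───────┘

Finding the shortest path through the maze:
Path length: 6 steps
Directions: down → down → right → down → right → right

Solution:

┌───────┐
│A      │
│ ╶─────┤
│x      │
│ ╶─┬─╴ │
│x x│   │
├─╴ └───┤
│  x x B│
└───────┘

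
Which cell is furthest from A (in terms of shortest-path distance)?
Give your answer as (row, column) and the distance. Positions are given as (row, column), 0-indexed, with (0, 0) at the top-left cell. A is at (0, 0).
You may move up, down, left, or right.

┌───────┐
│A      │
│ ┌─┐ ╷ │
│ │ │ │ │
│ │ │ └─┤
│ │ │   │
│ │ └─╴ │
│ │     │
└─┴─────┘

Computing BFS distances from A to all cells:
Furthest cell: (1, 1)
Distance: 10 steps

Path from A to the furthest cell:

┌───────┐
│A → ↓  │
│ ┌─┐ ╷ │
│ │B│↓│ │
│ │ │ └─┤
│ │↑│↳ ↓│
│ │ └─╴ │
│ │↑ ← ↲│
└─┴─────┘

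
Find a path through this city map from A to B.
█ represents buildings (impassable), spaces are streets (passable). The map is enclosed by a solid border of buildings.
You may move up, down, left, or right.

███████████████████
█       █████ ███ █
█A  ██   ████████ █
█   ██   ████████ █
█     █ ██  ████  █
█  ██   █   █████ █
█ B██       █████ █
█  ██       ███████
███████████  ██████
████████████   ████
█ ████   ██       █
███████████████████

Finding the shortest path from A to B:
Movement: cardinal only
Path length: 5 steps
Directions: down → down → down → down → right

Solution:

███████████████████
█       █████ ███ █
█A  ██   ████████ █
█↓  ██   ████████ █
█↓    █ ██  ████  █
█↓ ██   █   █████ █
█↳B██       █████ █
█  ██       ███████
███████████  ██████
████████████   ████
█ ████   ██       █
███████████████████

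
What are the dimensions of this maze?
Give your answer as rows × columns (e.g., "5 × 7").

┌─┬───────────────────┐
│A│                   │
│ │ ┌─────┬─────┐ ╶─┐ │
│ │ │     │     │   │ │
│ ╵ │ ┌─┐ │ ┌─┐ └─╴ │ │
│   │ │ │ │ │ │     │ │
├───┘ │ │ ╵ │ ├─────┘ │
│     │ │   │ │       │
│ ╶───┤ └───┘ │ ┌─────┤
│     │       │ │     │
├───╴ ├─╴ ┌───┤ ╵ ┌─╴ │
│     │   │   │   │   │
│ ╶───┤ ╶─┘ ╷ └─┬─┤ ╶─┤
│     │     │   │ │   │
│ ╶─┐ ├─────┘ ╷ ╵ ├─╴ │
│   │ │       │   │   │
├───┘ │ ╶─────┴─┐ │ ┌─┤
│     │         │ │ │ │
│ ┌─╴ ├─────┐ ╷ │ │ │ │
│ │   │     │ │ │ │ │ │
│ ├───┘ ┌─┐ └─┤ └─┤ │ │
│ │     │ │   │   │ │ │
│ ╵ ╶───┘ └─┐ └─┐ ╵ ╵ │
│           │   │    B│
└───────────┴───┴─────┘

Counting the maze dimensions:
Rows (vertical): 12
Columns (horizontal): 11
Dimensions: 12 × 11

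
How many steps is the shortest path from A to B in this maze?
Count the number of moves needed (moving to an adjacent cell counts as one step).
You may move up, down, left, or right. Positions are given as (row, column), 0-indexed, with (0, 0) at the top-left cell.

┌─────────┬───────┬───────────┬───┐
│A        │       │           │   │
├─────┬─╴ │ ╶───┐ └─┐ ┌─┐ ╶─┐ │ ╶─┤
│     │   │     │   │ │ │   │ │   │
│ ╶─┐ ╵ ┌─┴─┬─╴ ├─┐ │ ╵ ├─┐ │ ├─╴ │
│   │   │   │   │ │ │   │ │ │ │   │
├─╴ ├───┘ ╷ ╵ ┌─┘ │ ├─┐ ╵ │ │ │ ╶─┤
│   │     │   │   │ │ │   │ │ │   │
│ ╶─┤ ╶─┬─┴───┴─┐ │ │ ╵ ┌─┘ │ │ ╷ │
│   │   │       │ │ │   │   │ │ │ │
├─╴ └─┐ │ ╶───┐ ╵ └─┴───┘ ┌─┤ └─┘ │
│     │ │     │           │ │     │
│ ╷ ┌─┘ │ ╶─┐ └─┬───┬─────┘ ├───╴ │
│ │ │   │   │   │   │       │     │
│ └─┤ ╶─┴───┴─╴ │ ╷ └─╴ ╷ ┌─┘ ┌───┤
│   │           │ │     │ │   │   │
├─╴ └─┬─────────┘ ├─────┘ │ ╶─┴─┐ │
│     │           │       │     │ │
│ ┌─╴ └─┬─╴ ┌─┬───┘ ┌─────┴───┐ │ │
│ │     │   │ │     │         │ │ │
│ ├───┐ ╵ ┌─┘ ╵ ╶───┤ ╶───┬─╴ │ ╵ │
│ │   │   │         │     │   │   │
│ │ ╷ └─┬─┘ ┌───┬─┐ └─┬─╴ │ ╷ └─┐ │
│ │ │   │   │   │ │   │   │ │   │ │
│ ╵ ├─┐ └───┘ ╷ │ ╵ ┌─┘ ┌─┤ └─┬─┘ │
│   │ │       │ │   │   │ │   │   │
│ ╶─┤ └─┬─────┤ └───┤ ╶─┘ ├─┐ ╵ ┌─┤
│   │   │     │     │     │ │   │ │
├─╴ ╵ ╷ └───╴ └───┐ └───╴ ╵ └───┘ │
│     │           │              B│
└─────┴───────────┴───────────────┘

Using BFS to find shortest path:
Start: (0, 0), End: (14, 16)
Path found:
(0,0) → (0,1) → (0,2) → (0,3) → (0,4) → (1,4) → (1,3) → (2,3) → (2,2) → (1,2) → (1,1) → (1,0) → (2,0) → (2,1) → (3,1) → (3,0) → (4,0) → (4,1) → (5,1) → (5,0) → (6,0) → (7,0) → (7,1) → (8,1) → (8,0) → (9,0) → (10,0) → (11,0) → (12,0) → (12,1) → (11,1) → (10,1) → (10,2) → (11,2) → (11,3) → (12,3) → (12,4) → (12,5) → (12,6) → (11,6) → (11,7) → (12,7) → (13,7) → (13,8) → (13,9) → (14,9) → (14,10) → (14,11) → (14,12) → (14,13) → (14,14) → (14,15) → (14,16)
Number of steps: 52

Solution:

┌─────────┬───────┬───────────┬───┐
│A → → → ↓│       │           │   │
├─────┬─╴ │ ╶───┐ └─┐ ┌─┐ ╶─┐ │ ╶─┤
│↓ ← ↰│↓ ↲│     │   │ │ │   │ │   │
│ ╶─┐ ╵ ┌─┴─┬─╴ ├─┐ │ ╵ ├─┐ │ ├─╴ │
│↳ ↓│↑ ↲│   │   │ │ │   │ │ │ │   │
├─╴ ├───┘ ╷ ╵ ┌─┘ │ ├─┐ ╵ │ │ │ ╶─┤
│↓ ↲│     │   │   │ │ │   │ │ │   │
│ ╶─┤ ╶─┬─┴───┴─┐ │ │ ╵ ┌─┘ │ │ ╷ │
│↳ ↓│   │       │ │ │   │   │ │ │ │
├─╴ └─┐ │ ╶───┐ ╵ └─┴───┘ ┌─┤ └─┘ │
│↓ ↲  │ │     │           │ │     │
│ ╷ ┌─┘ │ ╶─┐ └─┬───┬─────┘ ├───╴ │
│↓│ │   │   │   │   │       │     │
│ └─┤ ╶─┴───┴─╴ │ ╷ └─╴ ╷ ┌─┘ ┌───┤
│↳ ↓│           │ │     │ │   │   │
├─╴ └─┬─────────┘ ├─────┘ │ ╶─┴─┐ │
│↓ ↲  │           │       │     │ │
│ ┌─╴ └─┬─╴ ┌─┬───┘ ┌─────┴───┐ │ │
│↓│     │   │ │     │         │ │ │
│ ├───┐ ╵ ┌─┘ ╵ ╶───┤ ╶───┬─╴ │ ╵ │
│↓│↱ ↓│   │         │     │   │   │
│ │ ╷ └─┬─┘ ┌───┬─┐ └─┬─╴ │ ╷ └─┐ │
│↓│↑│↳ ↓│   │↱ ↓│ │   │   │ │   │ │
│ ╵ ├─┐ └───┘ ╷ │ ╵ ┌─┘ ┌─┤ └─┬─┘ │
│↳ ↑│ │↳ → → ↑│↓│   │   │ │   │   │
│ ╶─┤ └─┬─────┤ └───┤ ╶─┘ ├─┐ ╵ ┌─┤
│   │   │     │↳ → ↓│     │ │   │ │
├─╴ ╵ ╷ └───╴ └───┐ └───╴ ╵ └───┘ │
│     │           │↳ → → → → → → B│
└─────┴───────────┴───────────────┘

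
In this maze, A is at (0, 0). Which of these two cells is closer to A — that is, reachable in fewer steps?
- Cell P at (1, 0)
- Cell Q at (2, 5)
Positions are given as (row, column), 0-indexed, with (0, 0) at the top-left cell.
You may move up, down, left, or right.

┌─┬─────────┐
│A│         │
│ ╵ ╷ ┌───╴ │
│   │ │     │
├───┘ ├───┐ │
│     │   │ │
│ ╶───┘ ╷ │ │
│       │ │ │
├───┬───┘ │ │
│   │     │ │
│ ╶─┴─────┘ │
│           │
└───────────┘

Shortest path A → P at (1, 0): 1 steps
Shortest path A → Q at (2, 5): 9 steps

P is closer (1 steps vs 9 steps).

Path to P:

┌─┬─────────┐
│A│         │
│ ╵ ╷ ┌───╴ │
│P  │ │     │
├───┘ ├───┐ │
│     │   │ │
│ ╶───┘ ╷ │ │
│       │ │ │
├───┬───┘ │ │
│   │     │ │
│ ╶─┴─────┘ │
│           │
└───────────┘

Path to Q:

┌─┬─────────┐
│A│↱ → → → ↓│
│ ╵ ╷ ┌───╴ │
│↳ ↑│ │    ↓│
├───┘ ├───┐ │
│     │   │Q│
│ ╶───┘ ╷ │ │
│       │ │ │
├───┬───┘ │ │
│   │     │ │
│ ╶─┴─────┘ │
│           │
└───────────┘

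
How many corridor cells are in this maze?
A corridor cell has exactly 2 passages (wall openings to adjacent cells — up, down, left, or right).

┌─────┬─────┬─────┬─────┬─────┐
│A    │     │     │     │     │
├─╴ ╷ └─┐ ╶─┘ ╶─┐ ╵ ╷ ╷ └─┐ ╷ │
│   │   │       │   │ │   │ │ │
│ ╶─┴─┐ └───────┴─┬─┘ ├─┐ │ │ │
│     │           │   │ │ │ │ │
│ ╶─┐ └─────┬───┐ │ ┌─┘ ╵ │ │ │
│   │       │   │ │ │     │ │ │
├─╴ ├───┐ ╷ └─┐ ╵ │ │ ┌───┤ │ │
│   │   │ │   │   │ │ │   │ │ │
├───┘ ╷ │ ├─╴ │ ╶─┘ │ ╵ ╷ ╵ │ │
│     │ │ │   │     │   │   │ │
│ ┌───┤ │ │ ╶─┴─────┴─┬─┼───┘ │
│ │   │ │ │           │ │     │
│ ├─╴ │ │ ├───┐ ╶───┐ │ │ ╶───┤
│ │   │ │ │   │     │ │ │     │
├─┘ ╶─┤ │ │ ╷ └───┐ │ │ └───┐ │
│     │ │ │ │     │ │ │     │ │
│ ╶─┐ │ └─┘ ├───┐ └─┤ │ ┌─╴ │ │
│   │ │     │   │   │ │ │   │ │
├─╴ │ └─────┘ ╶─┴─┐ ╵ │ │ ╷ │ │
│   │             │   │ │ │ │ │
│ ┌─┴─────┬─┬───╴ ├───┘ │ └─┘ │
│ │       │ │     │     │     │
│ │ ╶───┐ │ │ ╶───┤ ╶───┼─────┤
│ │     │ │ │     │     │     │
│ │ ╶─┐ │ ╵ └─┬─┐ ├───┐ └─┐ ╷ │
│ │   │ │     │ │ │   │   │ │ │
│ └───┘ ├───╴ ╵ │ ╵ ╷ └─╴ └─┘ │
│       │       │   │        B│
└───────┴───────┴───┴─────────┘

Counting cells with exactly 2 passages:
Total corridor cells: 185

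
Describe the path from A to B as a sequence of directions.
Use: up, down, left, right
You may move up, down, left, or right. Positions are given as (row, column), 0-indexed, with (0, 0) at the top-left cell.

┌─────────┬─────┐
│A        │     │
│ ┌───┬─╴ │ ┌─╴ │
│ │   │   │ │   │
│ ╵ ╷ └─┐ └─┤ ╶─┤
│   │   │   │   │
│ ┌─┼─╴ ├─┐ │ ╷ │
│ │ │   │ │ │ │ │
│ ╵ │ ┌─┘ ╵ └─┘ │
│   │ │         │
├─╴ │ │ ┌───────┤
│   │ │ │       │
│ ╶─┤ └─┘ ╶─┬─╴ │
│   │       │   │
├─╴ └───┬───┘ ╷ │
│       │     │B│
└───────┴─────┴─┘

Finding the path and converting it to directions:
Path through cells: (0,0) → (1,0) → (2,0) → (2,1) → (1,1) → (1,2) → (2,2) → (2,3) → (3,3) → (3,2) → (4,2) → (5,2) → (6,2) → (6,3) → (6,4) → (5,4) → (5,5) → (5,6) → (5,7) → (6,7) → (7,7)
Directions: down, down, right, up, right, down, right, down, left, down, down, down, right, right, up, right, right, right, down, down

Solution:

┌─────────┬─────┐
│A        │     │
│ ┌───┬─╴ │ ┌─╴ │
│↓│↱ ↓│   │ │   │
│ ╵ ╷ └─┐ └─┤ ╶─┤
│↳ ↑│↳ ↓│   │   │
│ ┌─┼─╴ ├─┐ │ ╷ │
│ │ │↓ ↲│ │ │ │ │
│ ╵ │ ┌─┘ ╵ └─┘ │
│   │↓│         │
├─╴ │ │ ┌───────┤
│   │↓│ │↱ → → ↓│
│ ╶─┤ └─┘ ╶─┬─╴ │
│   │↳ → ↑  │  ↓│
├─╴ └───┬───┘ ╷ │
│       │     │B│
└───────┴─────┴─┘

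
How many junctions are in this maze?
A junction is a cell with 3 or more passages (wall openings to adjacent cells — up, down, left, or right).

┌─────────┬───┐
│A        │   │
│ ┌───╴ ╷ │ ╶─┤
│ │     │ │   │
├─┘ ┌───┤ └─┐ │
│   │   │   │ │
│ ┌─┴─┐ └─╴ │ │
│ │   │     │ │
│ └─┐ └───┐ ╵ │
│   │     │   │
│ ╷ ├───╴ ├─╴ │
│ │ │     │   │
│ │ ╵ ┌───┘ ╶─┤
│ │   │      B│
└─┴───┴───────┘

Checking each cell for number of passages:

Junctions found (3+ passages):
  (0, 3): 3 passages
  (3, 5): 3 passages
  (4, 0): 3 passages
  (4, 6): 3 passages
  (6, 5): 3 passages
Total junctions: 5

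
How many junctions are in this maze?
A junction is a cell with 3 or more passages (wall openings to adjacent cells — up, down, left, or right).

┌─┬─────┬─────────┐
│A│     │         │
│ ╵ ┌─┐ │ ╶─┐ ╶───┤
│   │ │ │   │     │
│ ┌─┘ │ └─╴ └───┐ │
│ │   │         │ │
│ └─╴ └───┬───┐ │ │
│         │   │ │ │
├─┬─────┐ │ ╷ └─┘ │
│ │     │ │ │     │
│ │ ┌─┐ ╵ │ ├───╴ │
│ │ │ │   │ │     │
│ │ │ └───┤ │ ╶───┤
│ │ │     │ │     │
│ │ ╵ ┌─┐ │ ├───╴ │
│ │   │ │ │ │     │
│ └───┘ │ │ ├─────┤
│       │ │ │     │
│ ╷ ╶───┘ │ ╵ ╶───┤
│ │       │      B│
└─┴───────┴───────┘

Checking each cell for number of passages:

Junctions found (3+ passages):
  (0, 6): 3 passages
  (1, 0): 3 passages
  (2, 2): 3 passages
  (2, 5): 3 passages
  (3, 2): 3 passages
  (4, 8): 3 passages
  (6, 2): 3 passages
  (8, 0): 3 passages
  (8, 1): 3 passages
  (9, 6): 3 passages
Total junctions: 10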